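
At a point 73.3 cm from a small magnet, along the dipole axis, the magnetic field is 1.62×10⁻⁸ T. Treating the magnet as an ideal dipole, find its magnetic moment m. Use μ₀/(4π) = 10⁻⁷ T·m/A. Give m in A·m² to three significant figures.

m ≈ 0.0319 A·m²

On axis B = (μ₀/4π)·2m/r³, so m = Br³·4π/(μ₀·2).
m = (1.62×10⁻⁸)·(0.733)³ / (2·10⁻⁷) = 0.03190 A·m².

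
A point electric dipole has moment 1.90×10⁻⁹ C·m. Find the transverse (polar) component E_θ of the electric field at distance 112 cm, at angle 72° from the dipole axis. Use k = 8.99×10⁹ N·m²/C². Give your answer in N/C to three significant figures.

E_θ ≈ 11.6 N/C

For a dipole, E_θ = (kp sinθ)/r³.
kp/r³ = (8.99×10⁹)(1.90×10⁻⁹)/(1.12)³ = 12.16 N/C.
E_θ = 12.16·sin72° = 11.56 N/C.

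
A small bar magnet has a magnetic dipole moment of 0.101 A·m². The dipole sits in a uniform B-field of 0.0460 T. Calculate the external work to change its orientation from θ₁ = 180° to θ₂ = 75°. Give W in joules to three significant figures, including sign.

W ≈ -0.00585 J

W_ext = ΔU = −mB cosθ₂ + mB cosθ₁ = mB(cosθ₁ − cosθ₂).
W = (0.101)(0.0460)·(cos180° − cos75°) = (0.004646)·(-1.2588) = -0.005848 J.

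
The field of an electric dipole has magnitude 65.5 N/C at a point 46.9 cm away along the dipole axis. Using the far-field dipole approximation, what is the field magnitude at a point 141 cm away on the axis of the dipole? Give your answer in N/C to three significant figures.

E ≈ 2.41 N/C

Dipole fields scale as 1/r³ in the far field; the geometry is the same at both points.
E₂ = E₁ · (r₁/r₂)³ = 65.5 · (46.9/141)³.
(r₁/r₂)³ = (0.3326)³ = 0.0368.
E₂ ≈ 2.410 N/C.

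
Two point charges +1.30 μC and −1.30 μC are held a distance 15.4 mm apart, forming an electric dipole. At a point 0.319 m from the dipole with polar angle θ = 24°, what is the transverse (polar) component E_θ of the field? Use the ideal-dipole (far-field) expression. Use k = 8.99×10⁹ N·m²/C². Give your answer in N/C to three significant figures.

E_θ ≈ 2260 N/C

Dipole moment p = qd = (1.30×10⁻⁶ C)(0.0154 m) = 2.002×10⁻⁸ C·m.
For a dipole, E_θ = (kp sinθ)/r³.
kp/r³ = (8.99×10⁹)(2.002×10⁻⁸)/(0.319)³ = 5544 N/C.
E_θ = 5544·sin24° = 2255 N/C.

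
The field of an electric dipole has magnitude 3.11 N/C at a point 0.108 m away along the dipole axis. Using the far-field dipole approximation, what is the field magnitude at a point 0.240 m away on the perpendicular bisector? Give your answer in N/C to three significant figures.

Dipole fields scale as 1/r³ in the far field.
The axial field is twice the equatorial field at the same r, so the geometry factor is 1/2.
E₂ = E₁ · (1/2) · (r₁/r₂)³ = 3.11 · 0.5 · (0.108/0.240)³.
(r₁/r₂)³ = (0.45)³ = 0.09113.
E₂ ≈ 0.1417 N/C.

E ≈ 0.142 N/C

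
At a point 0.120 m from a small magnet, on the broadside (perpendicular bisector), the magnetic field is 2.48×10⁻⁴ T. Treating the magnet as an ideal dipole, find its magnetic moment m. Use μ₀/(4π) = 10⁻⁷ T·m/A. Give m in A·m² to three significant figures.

m ≈ 4.29 A·m²

In the equatorial plane B = (μ₀/4π)·m/r³, so m = Br³·4π/(μ₀).
m = (2.48×10⁻⁴)·(0.120)³ / (10⁻⁷) = 4.285 A·m².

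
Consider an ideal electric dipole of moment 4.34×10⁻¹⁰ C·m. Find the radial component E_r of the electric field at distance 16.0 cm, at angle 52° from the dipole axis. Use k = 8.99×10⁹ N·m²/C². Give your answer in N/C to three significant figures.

E_r ≈ 1170 N/C

For a dipole, E_r = (2kp cosθ)/r³.
kp/r³ = (8.99×10⁹)(4.34×10⁻¹⁰)/(0.160)³ = 952.6 N/C.
E_r = 2·952.6·cos52° = 1173 N/C.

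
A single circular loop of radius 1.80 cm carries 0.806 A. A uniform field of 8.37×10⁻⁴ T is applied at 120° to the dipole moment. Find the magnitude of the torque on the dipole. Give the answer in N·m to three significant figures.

τ ≈ 5.95×10⁻⁷ N·m

Magnetic moment m = IA = Iπa² = (0.806)·π·(0.0180)² = 8.204×10⁻⁴ A·m².
Torque on a magnetic dipole: τ = mB sinθ.
τ = (8.204×10⁻⁴)(8.37×10⁻⁴)·sin120° = 5.947×10⁻⁷ N·m.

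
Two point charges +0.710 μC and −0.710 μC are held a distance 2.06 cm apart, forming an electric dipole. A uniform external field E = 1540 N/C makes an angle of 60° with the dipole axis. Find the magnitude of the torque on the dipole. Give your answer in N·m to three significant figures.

Dipole moment p = qd = (7.10×10⁻⁷ C)(0.0206 m) = 1.463×10⁻⁸ C·m.
Torque on an electric dipole: τ = pE sinθ.
τ = (1.463×10⁻⁸)(1540)·sin60° = 1.951×10⁻⁵ N·m.

τ ≈ 1.95×10⁻⁵ N·m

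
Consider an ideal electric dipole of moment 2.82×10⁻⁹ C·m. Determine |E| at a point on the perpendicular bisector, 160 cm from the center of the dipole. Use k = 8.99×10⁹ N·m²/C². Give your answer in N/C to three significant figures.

E ≈ 6.19 N/C

On the perpendicular bisector E = kp/r³ (half the axial value at the same distance).
E = (8.99×10⁹)(2.82×10⁻⁹) / (1.60)³ = 6.189 N/C.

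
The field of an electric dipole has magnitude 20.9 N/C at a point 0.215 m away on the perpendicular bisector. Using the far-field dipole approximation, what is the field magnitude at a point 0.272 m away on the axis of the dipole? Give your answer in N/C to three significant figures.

E ≈ 20.6 N/C

Dipole fields scale as 1/r³ in the far field.
The axial field is twice the equatorial field at the same r, so the geometry factor is 2/1.
E₂ = E₁ · (2/1) · (r₁/r₂)³ = 20.9 · 2 · (0.215/0.272)³.
(r₁/r₂)³ = (0.7904)³ = 0.4939.
E₂ ≈ 20.64 N/C.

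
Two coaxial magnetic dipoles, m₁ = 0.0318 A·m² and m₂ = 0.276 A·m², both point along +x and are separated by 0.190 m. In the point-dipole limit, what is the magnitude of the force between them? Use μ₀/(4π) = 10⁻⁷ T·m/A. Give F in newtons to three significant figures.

F ≈ 4.04×10⁻⁶ N

On-axis B of dipole 1: B = (μ₀/4π)·2m₁/r³. Force on dipole 2: F = m₂·dB/dr.
dB/dr = −(μ₀/4π)·6m₁/r⁴, so |F| = (μ₀/4π)·6m₁m₂/r⁴.
F = 6(10⁻⁷)(0.0318)(0.276)/(0.190)⁴ = 4.041×10⁻⁶ N.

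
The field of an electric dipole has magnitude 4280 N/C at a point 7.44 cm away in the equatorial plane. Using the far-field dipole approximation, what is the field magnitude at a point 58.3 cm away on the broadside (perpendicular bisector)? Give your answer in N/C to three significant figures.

E ≈ 8.90 N/C

Dipole fields scale as 1/r³ in the far field; the geometry is the same at both points.
E₂ = E₁ · (r₁/r₂)³ = 4280 · (7.44/58.3)³.
(r₁/r₂)³ = (0.1276)³ = 0.002078.
E₂ ≈ 8.895 N/C.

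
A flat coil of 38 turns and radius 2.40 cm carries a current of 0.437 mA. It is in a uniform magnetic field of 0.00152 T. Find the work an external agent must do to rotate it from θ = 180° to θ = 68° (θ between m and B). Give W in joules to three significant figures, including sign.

W ≈ -6.28×10⁻⁸ J

m = NIA = NIπa² = 38·(4.37×10⁻⁴)·π·(0.0240)² = 3.005×10⁻⁵ A·m².
W_ext = ΔU = −mB cosθ₂ + mB cosθ₁ = mB(cosθ₁ − cosθ₂).
W = (3.005×10⁻⁵)(0.00152)·(cos180° − cos68°) = (4.568×10⁻⁸)·(-1.3746) = -6.279×10⁻⁸ J.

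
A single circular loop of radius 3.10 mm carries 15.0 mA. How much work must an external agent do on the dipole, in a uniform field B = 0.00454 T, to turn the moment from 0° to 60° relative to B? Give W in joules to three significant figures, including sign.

Magnetic moment m = IA = Iπa² = (0.0150)·π·(0.00310)² = 4.529×10⁻⁷ A·m².
W_ext = ΔU = −mB cosθ₂ + mB cosθ₁ = mB(cosθ₁ − cosθ₂).
W = (4.529×10⁻⁷)(0.00454)·(cos0° − cos60°) = (2.056×10⁻⁹)·(+0.5000) = 1.028×10⁻⁹ J.

W ≈ 1.03×10⁻⁹ J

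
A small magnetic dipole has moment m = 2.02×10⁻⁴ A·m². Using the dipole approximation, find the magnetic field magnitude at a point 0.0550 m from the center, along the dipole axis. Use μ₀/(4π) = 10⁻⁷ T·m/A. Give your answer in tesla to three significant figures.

On axis B = (μ₀/4π)·2m/r³.
B = 2·(10⁻⁷)·(2.02×10⁻⁴) / (0.0550)³ = 2.428×10⁻⁷ T.

B ≈ 2.43×10⁻⁷ T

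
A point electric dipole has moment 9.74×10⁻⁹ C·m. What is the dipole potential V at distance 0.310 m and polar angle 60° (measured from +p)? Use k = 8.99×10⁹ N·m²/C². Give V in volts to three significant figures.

V ≈ 456 V

The dipole potential is V = kp cosθ / r².
V = (8.99×10⁹)(9.74×10⁻⁹)·cos60° / (0.310)² = 455.6 V.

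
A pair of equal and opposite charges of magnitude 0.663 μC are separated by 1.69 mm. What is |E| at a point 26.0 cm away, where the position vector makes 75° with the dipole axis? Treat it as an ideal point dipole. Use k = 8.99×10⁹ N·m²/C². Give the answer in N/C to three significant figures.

E ≈ 628 N/C

Dipole moment p = qd = (6.63×10⁻⁷ C)(0.00169 m) = 1.12×10⁻⁹ C·m.
At angle θ the dipole field magnitude is E = (kp/r³)·√(1 + 3cos²θ).
kp/r³ = (8.99×10⁹)(1.12×10⁻⁹) / (0.260)³ = 572.9 N/C.
√(1 + 3cos²75°) = √(1 + 3·0.0670) = √1.2010 ≈ 1.0959.
E ≈ 572.9 × 1.096 = 627.8 N/C.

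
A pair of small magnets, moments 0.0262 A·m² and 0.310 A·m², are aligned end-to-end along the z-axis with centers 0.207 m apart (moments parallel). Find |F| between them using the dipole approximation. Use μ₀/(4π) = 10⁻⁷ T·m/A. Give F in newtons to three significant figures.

F ≈ 2.65×10⁻⁶ N

On-axis B of dipole 1: B = (μ₀/4π)·2m₁/r³. Force on dipole 2: F = m₂·dB/dr.
dB/dr = −(μ₀/4π)·6m₁/r⁴, so |F| = (μ₀/4π)·6m₁m₂/r⁴.
F = 6(10⁻⁷)(0.0262)(0.310)/(0.207)⁴ = 2.654×10⁻⁶ N.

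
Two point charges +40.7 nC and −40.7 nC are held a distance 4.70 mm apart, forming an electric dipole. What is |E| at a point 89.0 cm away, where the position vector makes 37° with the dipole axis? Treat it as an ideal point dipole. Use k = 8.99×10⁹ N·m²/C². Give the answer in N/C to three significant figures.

E ≈ 4.16 N/C

Dipole moment p = qd = (4.07×10⁻⁸ C)(0.00470 m) = 1.913×10⁻¹⁰ C·m.
At angle θ the dipole field magnitude is E = (kp/r³)·√(1 + 3cos²θ).
kp/r³ = (8.99×10⁹)(1.913×10⁻¹⁰) / (0.890)³ = 2.440 N/C.
√(1 + 3cos²37°) = √(1 + 3·0.6378) = √2.9135 ≈ 1.7069.
E ≈ 2.440 × 1.707 = 4.164 N/C.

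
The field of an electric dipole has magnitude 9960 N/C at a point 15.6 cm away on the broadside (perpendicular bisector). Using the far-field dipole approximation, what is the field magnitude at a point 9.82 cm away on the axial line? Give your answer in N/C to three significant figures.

E ≈ 7.99×10⁴ N/C

Dipole fields scale as 1/r³ in the far field.
The axial field is twice the equatorial field at the same r, so the geometry factor is 2/1.
E₂ = E₁ · (2/1) · (r₁/r₂)³ = 9960 · 2 · (15.6/9.82)³.
(r₁/r₂)³ = (1.589)³ = 4.009.
E₂ ≈ 7.986×10⁴ N/C.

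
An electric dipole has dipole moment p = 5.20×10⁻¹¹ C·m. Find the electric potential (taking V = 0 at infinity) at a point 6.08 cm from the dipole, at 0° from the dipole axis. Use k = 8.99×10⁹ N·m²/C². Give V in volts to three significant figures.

V ≈ 126 V

The dipole potential is V = kp cosθ / r².
V = (8.99×10⁹)(5.20×10⁻¹¹)·cos0° / (0.0608)² = 126.5 V.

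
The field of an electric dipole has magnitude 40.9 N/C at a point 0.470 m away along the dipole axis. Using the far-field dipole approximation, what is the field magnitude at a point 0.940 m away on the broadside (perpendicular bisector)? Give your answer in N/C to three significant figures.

E ≈ 2.56 N/C

Dipole fields scale as 1/r³ in the far field.
The axial field is twice the equatorial field at the same r, so the geometry factor is 1/2.
E₂ = E₁ · (1/2) · (r₁/r₂)³ = 40.9 · 0.5 · (0.470/0.940)³.
(r₁/r₂)³ = (0.5)³ = 0.125.
E₂ ≈ 2.556 N/C.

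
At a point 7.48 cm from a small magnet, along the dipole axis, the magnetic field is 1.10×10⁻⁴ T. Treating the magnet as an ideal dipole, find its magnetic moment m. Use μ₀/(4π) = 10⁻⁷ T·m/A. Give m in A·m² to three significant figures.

m ≈ 0.230 A·m²

On axis B = (μ₀/4π)·2m/r³, so m = Br³·4π/(μ₀·2).
m = (1.10×10⁻⁴)·(0.0748)³ / (2·10⁻⁷) = 0.2302 A·m².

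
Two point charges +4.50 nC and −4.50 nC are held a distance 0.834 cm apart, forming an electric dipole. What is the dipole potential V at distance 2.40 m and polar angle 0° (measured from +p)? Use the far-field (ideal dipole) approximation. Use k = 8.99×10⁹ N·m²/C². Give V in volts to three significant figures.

V ≈ 0.0586 V

Dipole moment p = qd = (4.50×10⁻⁹ C)(0.00834 m) = 3.753×10⁻¹¹ C·m.
The dipole potential is V = kp cosθ / r².
V = (8.99×10⁹)(3.753×10⁻¹¹)·cos0° / (2.40)² = 0.05858 V.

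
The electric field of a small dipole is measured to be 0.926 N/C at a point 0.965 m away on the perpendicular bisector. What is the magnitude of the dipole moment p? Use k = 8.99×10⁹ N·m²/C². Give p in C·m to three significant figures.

In the equatorial plane E = kp/r³, so p = Er³/(k).
p = (0.926)·(0.965)³ / (8.99×10⁹) = 9.256×10⁻¹¹ C·m.

p ≈ 9.26×10⁻¹¹ C·m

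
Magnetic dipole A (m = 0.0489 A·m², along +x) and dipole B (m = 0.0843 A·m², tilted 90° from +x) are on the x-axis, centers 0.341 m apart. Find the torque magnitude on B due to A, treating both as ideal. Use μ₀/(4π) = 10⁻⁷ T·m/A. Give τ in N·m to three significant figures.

Dipole B is on the axis of dipole A, so B₁ there is axial: B₁ = (μ₀/4π)·2m₁/r³ along +x.
B₁ = 2(10⁻⁷)(0.0489)/(0.341)³ = 2.466×10⁻⁷ T.
τ = m₂ B₁ sinθ.
τ = (0.0843)(2.466×10⁻⁷)·sin90° = 2.079×10⁻⁸ N·m.

τ ≈ 2.08×10⁻⁸ N·m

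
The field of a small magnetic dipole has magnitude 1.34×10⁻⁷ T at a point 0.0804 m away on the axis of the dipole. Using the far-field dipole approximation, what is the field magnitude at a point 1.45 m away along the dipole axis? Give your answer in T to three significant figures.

B ≈ 2.28×10⁻¹¹ T

Dipole fields scale as 1/r³ in the far field; the geometry is the same at both points.
B₂ = B₁ · (r₁/r₂)³ = 1.34×10⁻⁷ · (0.0804/1.45)³.
(r₁/r₂)³ = (0.05545)³ = 0.0001705.
B₂ ≈ 2.284×10⁻¹¹ T.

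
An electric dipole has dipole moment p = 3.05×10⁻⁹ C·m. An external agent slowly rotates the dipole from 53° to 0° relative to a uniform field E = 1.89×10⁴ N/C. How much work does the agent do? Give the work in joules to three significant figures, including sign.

W_ext = ΔU = U(θ₂) − U(θ₁) = −pE cosθ₂ − (−pE cosθ₁) = pE(cosθ₁ − cosθ₂).
W = (3.05×10⁻⁹)(1.89×10⁴)·(cos53° − cos0°) = (5.764×10⁻⁵)·(-0.3982) = -2.295×10⁻⁵ J.

W ≈ -2.30×10⁻⁵ J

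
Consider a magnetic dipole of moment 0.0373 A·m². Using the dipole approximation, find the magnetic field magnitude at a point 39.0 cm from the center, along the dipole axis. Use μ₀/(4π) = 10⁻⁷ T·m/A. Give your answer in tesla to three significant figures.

B ≈ 1.26×10⁻⁷ T

On axis B = (μ₀/4π)·2m/r³.
B = 2·(10⁻⁷)·(0.0373) / (0.390)³ = 1.258×10⁻⁷ T.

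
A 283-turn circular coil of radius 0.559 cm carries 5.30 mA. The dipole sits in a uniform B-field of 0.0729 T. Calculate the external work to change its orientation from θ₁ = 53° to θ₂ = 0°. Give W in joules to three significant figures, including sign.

W ≈ -4.27×10⁻⁶ J

m = NIA = NIπa² = 283·(0.00530)·π·(0.00559)² = 1.472×10⁻⁴ A·m².
W_ext = ΔU = −mB cosθ₂ + mB cosθ₁ = mB(cosθ₁ − cosθ₂).
W = (1.472×10⁻⁴)(0.0729)·(cos53° − cos0°) = (1.073×10⁻⁵)·(-0.3982) = -4.273×10⁻⁶ J.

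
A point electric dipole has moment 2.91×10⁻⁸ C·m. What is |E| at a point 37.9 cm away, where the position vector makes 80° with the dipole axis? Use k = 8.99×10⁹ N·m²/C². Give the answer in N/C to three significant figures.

At angle θ the dipole field magnitude is E = (kp/r³)·√(1 + 3cos²θ).
kp/r³ = (8.99×10⁹)(2.91×10⁻⁸) / (0.379)³ = 4805 N/C.
√(1 + 3cos²80°) = √(1 + 3·0.0302) = √1.0905 ≈ 1.0443.
E ≈ 4805 × 1.044 = 5018 N/C.

E ≈ 5020 N/C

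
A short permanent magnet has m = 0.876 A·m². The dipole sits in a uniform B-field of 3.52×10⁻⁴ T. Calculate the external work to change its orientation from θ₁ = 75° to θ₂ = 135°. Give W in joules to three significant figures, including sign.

W ≈ 2.98×10⁻⁴ J

W_ext = ΔU = −mB cosθ₂ + mB cosθ₁ = mB(cosθ₁ − cosθ₂).
W = (0.876)(3.52×10⁻⁴)·(cos75° − cos135°) = (3.084×10⁻⁴)·(+0.9659) = 2.978×10⁻⁴ J.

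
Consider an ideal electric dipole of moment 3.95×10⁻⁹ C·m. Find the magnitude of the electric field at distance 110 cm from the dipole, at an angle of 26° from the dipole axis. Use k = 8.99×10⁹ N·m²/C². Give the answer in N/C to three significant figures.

E ≈ 49.4 N/C

At angle θ the dipole field magnitude is E = (kp/r³)·√(1 + 3cos²θ).
kp/r³ = (8.99×10⁹)(3.95×10⁻⁹) / (1.10)³ = 26.68 N/C.
√(1 + 3cos²26°) = √(1 + 3·0.8078) = √3.4235 ≈ 1.8503.
E ≈ 26.68 × 1.850 = 49.36 N/C.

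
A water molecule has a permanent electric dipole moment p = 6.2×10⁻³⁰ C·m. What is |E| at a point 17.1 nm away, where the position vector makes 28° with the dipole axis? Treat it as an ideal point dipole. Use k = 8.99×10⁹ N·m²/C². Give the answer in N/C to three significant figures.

E ≈ 2.04×10⁴ N/C

At angle θ the dipole field magnitude is E = (kp/r³)·√(1 + 3cos²θ).
kp/r³ = (8.99×10⁹)(6.20×10⁻³⁰) / (1.71×10⁻⁸)³ = 1.115×10⁴ N/C.
√(1 + 3cos²28°) = √(1 + 3·0.7796) = √3.3388 ≈ 1.8272.
E ≈ 1.115×10⁴ × 1.827 = 2.037×10⁴ N/C.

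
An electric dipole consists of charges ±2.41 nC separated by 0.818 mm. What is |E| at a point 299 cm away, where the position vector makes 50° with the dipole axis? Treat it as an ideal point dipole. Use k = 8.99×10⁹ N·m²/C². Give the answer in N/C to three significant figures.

E ≈ 9.92×10⁻⁴ N/C

Dipole moment p = qd = (2.41×10⁻⁹ C)(8.18×10⁻⁴ m) = 1.971×10⁻¹² C·m.
At angle θ the dipole field magnitude is E = (kp/r³)·√(1 + 3cos²θ).
kp/r³ = (8.99×10⁹)(1.971×10⁻¹²) / (2.99)³ = 6.629×10⁻⁴ N/C.
√(1 + 3cos²50°) = √(1 + 3·0.4132) = √2.2395 ≈ 1.4965.
E ≈ 6.629×10⁻⁴ × 1.497 = 9.920×10⁻⁴ N/C.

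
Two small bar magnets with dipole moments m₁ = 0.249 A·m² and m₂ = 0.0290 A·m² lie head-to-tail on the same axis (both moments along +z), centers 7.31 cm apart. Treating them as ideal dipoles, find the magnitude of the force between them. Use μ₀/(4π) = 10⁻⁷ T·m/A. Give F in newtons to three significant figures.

On-axis B of dipole 1: B = (μ₀/4π)·2m₁/r³. Force on dipole 2: F = m₂·dB/dr.
dB/dr = −(μ₀/4π)·6m₁/r⁴, so |F| = (μ₀/4π)·6m₁m₂/r⁴.
F = 6(10⁻⁷)(0.249)(0.0290)/(0.0731)⁴ = 1.517×10⁻⁴ N.

F ≈ 1.52×10⁻⁴ N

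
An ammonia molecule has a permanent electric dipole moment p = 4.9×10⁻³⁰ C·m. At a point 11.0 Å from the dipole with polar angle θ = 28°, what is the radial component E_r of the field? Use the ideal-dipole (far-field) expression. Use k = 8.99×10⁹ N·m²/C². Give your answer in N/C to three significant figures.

For a dipole, E_r = (2kp cosθ)/r³.
kp/r³ = (8.99×10⁹)(4.90×10⁻³⁰)/(1.10×10⁻⁹)³ = 3.310×10⁷ N/C.
E_r = 2·3.310×10⁷·cos28° = 5.844×10⁷ N/C.

E_r ≈ 5.84×10⁷ N/C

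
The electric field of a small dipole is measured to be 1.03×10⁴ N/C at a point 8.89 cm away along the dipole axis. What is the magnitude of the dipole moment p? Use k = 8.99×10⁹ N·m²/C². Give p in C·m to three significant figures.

p ≈ 4.02×10⁻¹⁰ C·m

On axis E = 2kp/r³, so p = Er³/(2k).
p = (1.03×10⁴)·(0.0889)³ / (2·8.99×10⁹) = 4.025×10⁻¹⁰ C·m.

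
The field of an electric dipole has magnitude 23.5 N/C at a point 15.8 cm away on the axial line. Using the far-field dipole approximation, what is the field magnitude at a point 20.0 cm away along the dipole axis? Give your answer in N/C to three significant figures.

Dipole fields scale as 1/r³ in the far field; the geometry is the same at both points.
E₂ = E₁ · (r₁/r₂)³ = 23.5 · (15.8/20.0)³.
(r₁/r₂)³ = (0.79)³ = 0.493.
E₂ ≈ 11.59 N/C.

E ≈ 11.6 N/C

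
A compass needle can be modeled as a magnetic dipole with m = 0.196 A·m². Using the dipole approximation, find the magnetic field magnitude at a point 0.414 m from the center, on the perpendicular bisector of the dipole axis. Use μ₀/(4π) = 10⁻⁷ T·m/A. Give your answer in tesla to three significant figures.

B ≈ 2.76×10⁻⁷ T

In the equatorial plane B = (μ₀/4π)·m/r³ (half the axial value).
B = (10⁻⁷)·(0.196) / (0.414)³ = 2.762×10⁻⁷ T.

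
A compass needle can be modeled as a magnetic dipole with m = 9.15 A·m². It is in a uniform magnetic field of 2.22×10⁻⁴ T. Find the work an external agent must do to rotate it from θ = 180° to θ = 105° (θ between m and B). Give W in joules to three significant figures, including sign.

W_ext = ΔU = −mB cosθ₂ + mB cosθ₁ = mB(cosθ₁ − cosθ₂).
W = (9.15)(2.22×10⁻⁴)·(cos180° − cos105°) = (0.002031)·(-0.7412) = -0.001506 J.

W ≈ -0.00151 J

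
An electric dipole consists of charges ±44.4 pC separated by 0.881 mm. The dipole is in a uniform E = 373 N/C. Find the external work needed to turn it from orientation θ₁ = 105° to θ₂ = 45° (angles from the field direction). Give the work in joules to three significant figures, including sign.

W ≈ -1.41×10⁻¹¹ J

Dipole moment p = qd = (4.44×10⁻¹¹ C)(8.81×10⁻⁴ m) = 3.912×10⁻¹⁴ C·m.
W_ext = ΔU = U(θ₂) − U(θ₁) = −pE cosθ₂ − (−pE cosθ₁) = pE(cosθ₁ − cosθ₂).
W = (3.912×10⁻¹⁴)(373)·(cos105° − cos45°) = (1.459×10⁻¹¹)·(-0.9659) = -1.409×10⁻¹¹ J.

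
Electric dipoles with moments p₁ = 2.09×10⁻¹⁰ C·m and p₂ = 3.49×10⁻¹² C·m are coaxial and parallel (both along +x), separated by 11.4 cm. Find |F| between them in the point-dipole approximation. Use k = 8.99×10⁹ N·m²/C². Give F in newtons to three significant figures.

On-axis field of dipole 1 at distance r: E = 2kp₁/r³. Force on dipole 2 is F = p₂·dE/dr (gradient along axis).
dE/dr = −6kp₁/r⁴, so |F| = 6kp₁p₂/r⁴ (attractive for aligned moments).
F = 6(8.99×10⁹)(2.09×10⁻¹⁰)(3.49×10⁻¹²)/(0.114)⁴ = 2.330×10⁻⁷ N.

F ≈ 2.33×10⁻⁷ N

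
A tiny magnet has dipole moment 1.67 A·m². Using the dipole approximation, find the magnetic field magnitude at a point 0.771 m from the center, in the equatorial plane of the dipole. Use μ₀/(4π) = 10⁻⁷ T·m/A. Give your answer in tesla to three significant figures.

B ≈ 3.64×10⁻⁷ T

In the equatorial plane B = (μ₀/4π)·m/r³ (half the axial value).
B = (10⁻⁷)·(1.67) / (0.771)³ = 3.644×10⁻⁷ T.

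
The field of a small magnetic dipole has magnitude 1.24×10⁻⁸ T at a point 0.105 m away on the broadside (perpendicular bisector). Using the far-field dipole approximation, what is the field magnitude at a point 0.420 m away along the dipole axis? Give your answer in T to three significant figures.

Dipole fields scale as 1/r³ in the far field.
The axial field is twice the equatorial field at the same r, so the geometry factor is 2/1.
B₂ = B₁ · (2/1) · (r₁/r₂)³ = 1.24×10⁻⁸ · 2 · (0.105/0.420)³.
(r₁/r₂)³ = (0.25)³ = 0.01562.
B₂ ≈ 3.875×10⁻¹⁰ T.

B ≈ 3.88×10⁻¹⁰ T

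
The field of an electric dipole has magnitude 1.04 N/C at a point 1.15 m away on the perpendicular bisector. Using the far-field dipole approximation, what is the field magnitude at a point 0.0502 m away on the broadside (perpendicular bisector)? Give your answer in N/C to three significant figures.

Dipole fields scale as 1/r³ in the far field; the geometry is the same at both points.
E₂ = E₁ · (r₁/r₂)³ = 1.04 · (1.15/0.0502)³.
(r₁/r₂)³ = (22.91)³ = 1.202e+04.
E₂ ≈ 1.250×10⁴ N/C.

E ≈ 1.25×10⁴ N/C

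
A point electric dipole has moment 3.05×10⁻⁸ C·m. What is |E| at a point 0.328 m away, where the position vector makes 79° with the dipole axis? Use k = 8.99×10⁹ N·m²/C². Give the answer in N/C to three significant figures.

At angle θ the dipole field magnitude is E = (kp/r³)·√(1 + 3cos²θ).
kp/r³ = (8.99×10⁹)(3.05×10⁻⁸) / (0.328)³ = 7770 N/C.
√(1 + 3cos²79°) = √(1 + 3·0.0364) = √1.1092 ≈ 1.0532.
E ≈ 7770 × 1.053 = 8184 N/C.

E ≈ 8180 N/C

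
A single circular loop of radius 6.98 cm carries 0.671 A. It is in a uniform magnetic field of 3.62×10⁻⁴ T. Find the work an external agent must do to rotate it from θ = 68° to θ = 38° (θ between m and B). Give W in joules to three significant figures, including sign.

Magnetic moment m = IA = Iπa² = (0.671)·π·(0.0698)² = 0.01027 A·m².
W_ext = ΔU = −mB cosθ₂ + mB cosθ₁ = mB(cosθ₁ − cosθ₂).
W = (0.01027)(3.62×10⁻⁴)·(cos68° − cos38°) = (3.718×10⁻⁶)·(-0.4134) = -1.537×10⁻⁶ J.

W ≈ -1.54×10⁻⁶ J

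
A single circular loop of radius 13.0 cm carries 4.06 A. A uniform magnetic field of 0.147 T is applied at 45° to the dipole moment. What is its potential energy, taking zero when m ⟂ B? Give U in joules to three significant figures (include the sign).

U ≈ -0.0224 J

Magnetic moment m = IA = Iπa² = (4.06)·π·(0.130)² = 0.2156 A·m².
U = −m·B = −mB cosθ.
U = −(0.2156)(0.147)·cos45° = -0.02241 J.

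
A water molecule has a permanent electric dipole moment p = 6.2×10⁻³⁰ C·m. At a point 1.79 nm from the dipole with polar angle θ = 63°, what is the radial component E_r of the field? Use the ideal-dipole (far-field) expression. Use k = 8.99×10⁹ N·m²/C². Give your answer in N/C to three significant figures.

E_r ≈ 8.82×10⁶ N/C

For a dipole, E_r = (2kp cosθ)/r³.
kp/r³ = (8.99×10⁹)(6.20×10⁻³⁰)/(1.79×10⁻⁹)³ = 9.718×10⁶ N/C.
E_r = 2·9.718×10⁶·cos63° = 8.824×10⁶ N/C.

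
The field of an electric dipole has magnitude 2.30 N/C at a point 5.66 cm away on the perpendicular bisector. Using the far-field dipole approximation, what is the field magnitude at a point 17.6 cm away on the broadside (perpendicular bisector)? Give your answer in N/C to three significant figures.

Dipole fields scale as 1/r³ in the far field; the geometry is the same at both points.
E₂ = E₁ · (r₁/r₂)³ = 2.30 · (5.66/17.6)³.
(r₁/r₂)³ = (0.3216)³ = 0.03326.
E₂ ≈ 0.07650 N/C.

E ≈ 0.0765 N/C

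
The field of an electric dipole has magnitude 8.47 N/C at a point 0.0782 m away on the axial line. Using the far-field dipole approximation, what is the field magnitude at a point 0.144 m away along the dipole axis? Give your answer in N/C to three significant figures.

E ≈ 1.36 N/C

Dipole fields scale as 1/r³ in the far field; the geometry is the same at both points.
E₂ = E₁ · (r₁/r₂)³ = 8.47 · (0.0782/0.144)³.
(r₁/r₂)³ = (0.5431)³ = 0.1602.
E₂ ≈ 1.356 N/C.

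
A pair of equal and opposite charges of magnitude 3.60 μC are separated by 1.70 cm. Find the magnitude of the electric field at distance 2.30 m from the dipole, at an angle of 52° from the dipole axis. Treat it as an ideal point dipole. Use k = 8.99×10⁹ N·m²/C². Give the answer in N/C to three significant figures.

Dipole moment p = qd = (3.60×10⁻⁶ C)(0.0170 m) = 6.12×10⁻⁸ C·m.
At angle θ the dipole field magnitude is E = (kp/r³)·√(1 + 3cos²θ).
kp/r³ = (8.99×10⁹)(6.12×10⁻⁸) / (2.30)³ = 45.22 N/C.
√(1 + 3cos²52°) = √(1 + 3·0.3790) = √2.1371 ≈ 1.4619.
E ≈ 45.22 × 1.462 = 66.11 N/C.

E ≈ 66.1 N/C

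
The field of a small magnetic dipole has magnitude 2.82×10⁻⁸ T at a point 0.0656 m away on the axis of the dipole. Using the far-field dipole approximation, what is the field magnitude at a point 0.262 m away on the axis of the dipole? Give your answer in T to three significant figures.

Dipole fields scale as 1/r³ in the far field; the geometry is the same at both points.
B₂ = B₁ · (r₁/r₂)³ = 2.82×10⁻⁸ · (0.0656/0.262)³.
(r₁/r₂)³ = (0.2504)³ = 0.0157.
B₂ ≈ 4.426×10⁻¹⁰ T.

B ≈ 4.43×10⁻¹⁰ T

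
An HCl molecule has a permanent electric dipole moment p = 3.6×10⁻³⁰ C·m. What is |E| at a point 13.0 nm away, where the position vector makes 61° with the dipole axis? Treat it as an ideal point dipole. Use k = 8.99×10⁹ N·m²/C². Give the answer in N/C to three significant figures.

At angle θ the dipole field magnitude is E = (kp/r³)·√(1 + 3cos²θ).
kp/r³ = (8.99×10⁹)(3.60×10⁻³⁰) / (1.30×10⁻⁸)³ = 1.473×10⁴ N/C.
√(1 + 3cos²61°) = √(1 + 3·0.2350) = √1.7051 ≈ 1.3058.
E ≈ 1.473×10⁴ × 1.306 = 1.924×10⁴ N/C.

E ≈ 1.92×10⁴ N/C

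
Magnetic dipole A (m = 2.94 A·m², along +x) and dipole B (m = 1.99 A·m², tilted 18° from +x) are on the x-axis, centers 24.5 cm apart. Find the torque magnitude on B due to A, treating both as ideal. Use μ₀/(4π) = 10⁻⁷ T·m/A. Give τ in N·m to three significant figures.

Dipole B is on the axis of dipole A, so B₁ there is axial: B₁ = (μ₀/4π)·2m₁/r³ along +x.
B₁ = 2(10⁻⁷)(2.94)/(0.245)³ = 3.998×10⁻⁵ T.
τ = m₂ B₁ sinθ.
τ = (1.99)(3.998×10⁻⁵)·sin18° = 2.459×10⁻⁵ N·m.

τ ≈ 2.46×10⁻⁵ N·m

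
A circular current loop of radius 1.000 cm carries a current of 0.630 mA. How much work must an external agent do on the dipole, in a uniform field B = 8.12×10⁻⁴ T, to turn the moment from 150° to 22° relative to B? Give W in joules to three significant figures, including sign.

Magnetic moment m = IA = Iπa² = (6.30×10⁻⁴)·π·(0.0100)² = 1.979×10⁻⁷ A·m².
W_ext = ΔU = −mB cosθ₂ + mB cosθ₁ = mB(cosθ₁ − cosθ₂).
W = (1.979×10⁻⁷)(8.12×10⁻⁴)·(cos150° − cos22°) = (1.607×10⁻¹⁰)·(-1.7932) = -2.882×10⁻¹⁰ J.

W ≈ -2.88×10⁻¹⁰ J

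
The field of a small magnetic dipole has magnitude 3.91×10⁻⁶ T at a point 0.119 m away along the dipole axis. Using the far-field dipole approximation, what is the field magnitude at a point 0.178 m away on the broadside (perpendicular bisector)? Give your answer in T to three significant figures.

B ≈ 5.84×10⁻⁷ T

Dipole fields scale as 1/r³ in the far field.
The axial field is twice the equatorial field at the same r, so the geometry factor is 1/2.
B₂ = B₁ · (1/2) · (r₁/r₂)³ = 3.91×10⁻⁶ · 0.5 · (0.119/0.178)³.
(r₁/r₂)³ = (0.6685)³ = 0.2988.
B₂ ≈ 5.842×10⁻⁷ T.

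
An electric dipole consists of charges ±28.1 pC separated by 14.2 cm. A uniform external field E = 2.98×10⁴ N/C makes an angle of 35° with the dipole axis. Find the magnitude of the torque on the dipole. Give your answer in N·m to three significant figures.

τ ≈ 6.82×10⁻⁸ N·m

Dipole moment p = qd = (2.81×10⁻¹¹ C)(0.142 m) = 3.99×10⁻¹² C·m.
Torque on an electric dipole: τ = pE sinθ.
τ = (3.99×10⁻¹²)(2.98×10⁴)·sin35° = 6.820×10⁻⁸ N·m.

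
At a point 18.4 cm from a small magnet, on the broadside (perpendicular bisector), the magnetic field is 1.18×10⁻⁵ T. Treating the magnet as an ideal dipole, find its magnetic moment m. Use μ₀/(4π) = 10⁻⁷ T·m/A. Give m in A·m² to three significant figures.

m ≈ 0.735 A·m²

In the equatorial plane B = (μ₀/4π)·m/r³, so m = Br³·4π/(μ₀).
m = (1.18×10⁻⁵)·(0.184)³ / (10⁻⁷) = 0.7351 A·m².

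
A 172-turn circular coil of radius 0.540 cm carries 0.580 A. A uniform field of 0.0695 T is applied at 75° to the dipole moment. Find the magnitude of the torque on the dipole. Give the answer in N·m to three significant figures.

τ ≈ 6.14×10⁻⁴ N·m

m = NIA = NIπa² = 172·(0.580)·π·(0.00540)² = 0.009139 A·m².
Torque on a magnetic dipole: τ = mB sinθ.
τ = (0.009139)(0.0695)·sin75° = 6.135×10⁻⁴ N·m.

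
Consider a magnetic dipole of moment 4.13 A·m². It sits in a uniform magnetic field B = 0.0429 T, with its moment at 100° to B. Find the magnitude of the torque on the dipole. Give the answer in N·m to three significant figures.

Torque on a magnetic dipole: τ = mB sinθ.
τ = (4.13)(0.0429)·sin100° = 0.1745 N·m.

τ ≈ 0.174 N·m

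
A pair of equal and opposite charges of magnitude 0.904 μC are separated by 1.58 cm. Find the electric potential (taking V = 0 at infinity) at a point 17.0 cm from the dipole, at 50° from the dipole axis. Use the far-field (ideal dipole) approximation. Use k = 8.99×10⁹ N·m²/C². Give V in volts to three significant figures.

Dipole moment p = qd = (9.04×10⁻⁷ C)(0.0158 m) = 1.428×10⁻⁸ C·m.
The dipole potential is V = kp cosθ / r².
V = (8.99×10⁹)(1.428×10⁻⁸)·cos50° / (0.170)² = 2855 V.

V ≈ 2860 V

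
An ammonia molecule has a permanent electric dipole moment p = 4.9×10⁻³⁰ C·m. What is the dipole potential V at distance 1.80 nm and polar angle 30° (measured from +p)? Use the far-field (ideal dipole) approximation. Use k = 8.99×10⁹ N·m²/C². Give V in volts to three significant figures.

V ≈ 0.0118 V

The dipole potential is V = kp cosθ / r².
V = (8.99×10⁹)(4.90×10⁻³⁰)·cos30° / (1.80×10⁻⁹)² = 0.01177 V.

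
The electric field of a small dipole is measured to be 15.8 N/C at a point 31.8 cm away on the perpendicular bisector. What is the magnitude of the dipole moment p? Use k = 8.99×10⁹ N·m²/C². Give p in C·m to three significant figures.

In the equatorial plane E = kp/r³, so p = Er³/(k).
p = (15.8)·(0.318)³ / (8.99×10⁹) = 5.652×10⁻¹¹ C·m.

p ≈ 5.65×10⁻¹¹ C·m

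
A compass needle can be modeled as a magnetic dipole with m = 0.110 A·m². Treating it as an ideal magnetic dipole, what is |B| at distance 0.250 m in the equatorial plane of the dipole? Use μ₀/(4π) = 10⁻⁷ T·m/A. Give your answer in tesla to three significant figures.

In the equatorial plane B = (μ₀/4π)·m/r³ (half the axial value).
B = (10⁻⁷)·(0.110) / (0.250)³ = 7.040×10⁻⁷ T.

B ≈ 7.04×10⁻⁷ T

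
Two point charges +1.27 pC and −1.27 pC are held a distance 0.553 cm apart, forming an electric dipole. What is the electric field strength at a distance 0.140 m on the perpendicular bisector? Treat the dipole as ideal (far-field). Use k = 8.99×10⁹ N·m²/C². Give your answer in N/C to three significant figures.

Dipole moment p = qd = (1.27×10⁻¹² C)(0.00553 m) = 7.023×10⁻¹⁵ C·m.
On the perpendicular bisector E = kp/r³ (half the axial value at the same distance).
E = (8.99×10⁹)(7.023×10⁻¹⁵) / (0.140)³ = 0.02301 N/C.

E ≈ 0.0230 N/C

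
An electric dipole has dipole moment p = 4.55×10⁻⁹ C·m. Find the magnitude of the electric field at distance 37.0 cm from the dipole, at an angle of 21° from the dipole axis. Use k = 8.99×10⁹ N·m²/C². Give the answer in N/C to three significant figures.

At angle θ the dipole field magnitude is E = (kp/r³)·√(1 + 3cos²θ).
kp/r³ = (8.99×10⁹)(4.55×10⁻⁹) / (0.370)³ = 807.5 N/C.
√(1 + 3cos²21°) = √(1 + 3·0.8716) = √3.6147 ≈ 1.9012.
E ≈ 807.5 × 1.901 = 1535 N/C.

E ≈ 1540 N/C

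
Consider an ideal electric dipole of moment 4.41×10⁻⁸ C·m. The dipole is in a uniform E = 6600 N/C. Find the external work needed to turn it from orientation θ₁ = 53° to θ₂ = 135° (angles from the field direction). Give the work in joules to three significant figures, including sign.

W ≈ 3.81×10⁻⁴ J

W_ext = ΔU = U(θ₂) − U(θ₁) = −pE cosθ₂ − (−pE cosθ₁) = pE(cosθ₁ − cosθ₂).
W = (4.41×10⁻⁸)(6600)·(cos53° − cos135°) = (2.911×10⁻⁴)·(+1.3089) = 3.810×10⁻⁴ J.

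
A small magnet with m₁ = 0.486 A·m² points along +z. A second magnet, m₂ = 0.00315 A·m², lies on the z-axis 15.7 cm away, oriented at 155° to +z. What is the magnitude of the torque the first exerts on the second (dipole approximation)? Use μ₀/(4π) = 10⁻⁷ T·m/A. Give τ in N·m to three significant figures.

Dipole B is on the axis of dipole A, so B₁ there is axial: B₁ = (μ₀/4π)·2m₁/r³ along +z.
B₁ = 2(10⁻⁷)(0.486)/(0.157)³ = 2.512×10⁻⁵ T.
τ = m₂ B₁ sinθ.
τ = (0.00315)(2.512×10⁻⁵)·sin155° = 3.344×10⁻⁸ N·m.

τ ≈ 3.34×10⁻⁸ N·m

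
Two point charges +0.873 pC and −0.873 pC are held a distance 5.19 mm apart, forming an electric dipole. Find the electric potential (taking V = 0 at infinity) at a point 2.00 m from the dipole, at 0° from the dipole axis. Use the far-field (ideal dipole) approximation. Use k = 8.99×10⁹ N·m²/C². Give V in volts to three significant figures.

V ≈ 1.02×10⁻⁵ V

Dipole moment p = qd = (8.73×10⁻¹³ C)(0.00519 m) = 4.531×10⁻¹⁵ C·m.
The dipole potential is V = kp cosθ / r².
V = (8.99×10⁹)(4.531×10⁻¹⁵)·cos0° / (2.00)² = 1.018×10⁻⁵ V.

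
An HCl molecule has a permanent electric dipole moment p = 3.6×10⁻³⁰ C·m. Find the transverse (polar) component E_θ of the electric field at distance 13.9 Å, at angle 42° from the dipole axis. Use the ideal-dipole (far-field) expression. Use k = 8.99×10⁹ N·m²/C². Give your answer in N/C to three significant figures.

For a dipole, E_θ = (kp sinθ)/r³.
kp/r³ = (8.99×10⁹)(3.60×10⁻³⁰)/(1.39×10⁻⁹)³ = 1.205×10⁷ N/C.
E_θ = 1.205×10⁷·sin42° = 8.064×10⁶ N/C.

E_θ ≈ 8.06×10⁶ N/C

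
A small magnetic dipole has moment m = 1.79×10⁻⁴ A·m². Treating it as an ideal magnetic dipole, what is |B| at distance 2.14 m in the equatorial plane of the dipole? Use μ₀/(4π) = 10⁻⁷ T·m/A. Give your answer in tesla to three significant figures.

B ≈ 1.83×10⁻¹² T

In the equatorial plane B = (μ₀/4π)·m/r³ (half the axial value).
B = (10⁻⁷)·(1.79×10⁻⁴) / (2.14)³ = 1.826×10⁻¹² T.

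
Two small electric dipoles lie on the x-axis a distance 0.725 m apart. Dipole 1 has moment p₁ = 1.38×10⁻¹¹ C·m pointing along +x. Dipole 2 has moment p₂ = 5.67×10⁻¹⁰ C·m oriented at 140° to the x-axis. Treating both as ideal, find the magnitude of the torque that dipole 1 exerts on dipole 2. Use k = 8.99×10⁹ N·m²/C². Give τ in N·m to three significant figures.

The second dipole sits on the axis of the first, so the field there is axial: E₁ = 2kp₁/r³ along +x.
E₁ = 2(8.99×10⁹)(1.38×10⁻¹¹)/(0.725)³ = 0.6511 N/C.
Torque on the second dipole: τ = p₂ E₁ sinθ.
τ = (5.67×10⁻¹⁰)(0.6511)·sin140° = 2.373×10⁻¹⁰ N·m.

τ ≈ 2.37×10⁻¹⁰ N·m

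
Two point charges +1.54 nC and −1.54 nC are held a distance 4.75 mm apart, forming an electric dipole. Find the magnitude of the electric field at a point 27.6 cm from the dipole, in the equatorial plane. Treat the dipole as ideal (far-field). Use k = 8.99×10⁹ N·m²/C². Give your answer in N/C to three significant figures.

Dipole moment p = qd = (1.54×10⁻⁹ C)(0.00475 m) = 7.315×10⁻¹² C·m.
In the equatorial plane E = kp/r³.
E = (8.99×10⁹)(7.315×10⁻¹²) / (0.276)³ = 3.128 N/C.

E ≈ 3.13 N/C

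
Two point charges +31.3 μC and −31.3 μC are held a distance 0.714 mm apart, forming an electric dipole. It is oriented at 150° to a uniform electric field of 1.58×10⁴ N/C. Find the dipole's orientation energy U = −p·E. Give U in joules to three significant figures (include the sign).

U ≈ 3.06×10⁻⁴ J

Dipole moment p = qd = (3.13×10⁻⁵ C)(7.14×10⁻⁴ m) = 2.235×10⁻⁸ C·m.
U = −p·E = −pE cosθ.
U = −(2.235×10⁻⁸)(1.58×10⁴)·cos150° = 3.058×10⁻⁴ J.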